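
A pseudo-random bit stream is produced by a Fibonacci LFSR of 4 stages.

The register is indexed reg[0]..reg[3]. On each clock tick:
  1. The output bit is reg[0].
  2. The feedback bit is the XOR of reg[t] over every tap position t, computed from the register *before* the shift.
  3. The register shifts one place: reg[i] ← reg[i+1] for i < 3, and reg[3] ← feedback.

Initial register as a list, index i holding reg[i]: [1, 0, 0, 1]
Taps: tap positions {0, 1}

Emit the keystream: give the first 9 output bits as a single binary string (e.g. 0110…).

100110101

k : reg_k → out_k, fb_k
0: 1001 → 1, fb=1
1: 0011 → 0, fb=0
2: 0110 → 0, fb=1
3: 1101 → 1, fb=0
4: 1010 → 1, fb=1
5: 0101 → 0, fb=1
6: 1011 → 1, fb=1
7: 0111 → 0, fb=1
8: 1111 → 1, fb=0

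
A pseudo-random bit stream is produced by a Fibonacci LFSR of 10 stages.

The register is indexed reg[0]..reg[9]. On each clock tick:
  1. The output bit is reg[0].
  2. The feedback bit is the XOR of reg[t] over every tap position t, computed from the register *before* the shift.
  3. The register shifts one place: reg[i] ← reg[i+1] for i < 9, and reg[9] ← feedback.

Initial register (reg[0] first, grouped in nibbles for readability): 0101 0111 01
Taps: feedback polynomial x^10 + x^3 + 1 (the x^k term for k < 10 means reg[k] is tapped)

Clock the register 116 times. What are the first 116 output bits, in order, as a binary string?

k : reg_k → out_k, fb_k
0: 0101011101 → 0, fb=1
1: 1010111011 → 1, fb=1
2: 0101110111 → 0, fb=1
3: 1011101111 → 1, fb=0
4: 0111011110 → 0, fb=1
5: 1110111101 → 1, fb=1
6: 1101111011 → 1, fb=0
7: 1011110110 → 1, fb=0
8: 0111101100 → 0, fb=1
9: 1111011001 → 1, fb=0
10: 1110110010 → 1, fb=1
11: 1101100101 → 1, fb=0
12: 1011001010 → 1, fb=0
13: 0110010100 → 0, fb=0
14: 1100101000 → 1, fb=1
15: 1001010001 → 1, fb=0
16: 0010100010 → 0, fb=0
17: 0101000100 → 0, fb=1
18: 1010001001 → 1, fb=1
19: 0100010011 → 0, fb=0
20: 1000100110 → 1, fb=1
21: 0001001101 → 0, fb=1
22: 0010011011 → 0, fb=0
23: 0100110110 → 0, fb=0
24: 1001101100 → 1, fb=0
25: 0011011000 → 0, fb=1
26: 0110110001 → 0, fb=0
27: 1101100010 → 1, fb=0
28: 1011000100 → 1, fb=0
29: 0110001000 → 0, fb=0
30: 1100010000 → 1, fb=1
31: 1000100001 → 1, fb=1
32: 0001000011 → 0, fb=1
33: 0010000111 → 0, fb=0
34: 0100001110 → 0, fb=0
35: 1000011100 → 1, fb=1
36: 0000111001 → 0, fb=0
37: 0001110010 → 0, fb=1
38: 0011100101 → 0, fb=1
39: 0111001011 → 0, fb=1
40: 1110010111 → 1, fb=1
41: 1100101111 → 1, fb=1
42: 1001011111 → 1, fb=0
43: 0010111110 → 0, fb=0
44: 0101111100 → 0, fb=1
45: 1011111001 → 1, fb=0
46: 0111110010 → 0, fb=1
47: 1111100101 → 1, fb=0
48: 1111001010 → 1, fb=0
49: 1110010100 → 1, fb=1
50: 1100101001 → 1, fb=1
51: 1001010011 → 1, fb=0
52: 0010100110 → 0, fb=0
53: 0101001100 → 0, fb=1
54: 1010011001 → 1, fb=1
55: 0100110011 → 0, fb=0
56: 1001100110 → 1, fb=0
57: 0011001100 → 0, fb=1
58: 0110011001 → 0, fb=0
59: 1100110010 → 1, fb=1
60: 1001100101 → 1, fb=0
61: 0011001010 → 0, fb=1
62: 0110010101 → 0, fb=0
63: 1100101010 → 1, fb=1
64: 1001010101 → 1, fb=0
65: 0010101010 → 0, fb=0
66: 0101010100 → 0, fb=1
67: 1010101001 → 1, fb=1
68: 0101010011 → 0, fb=1
69: 1010100111 → 1, fb=1
70: 0101001111 → 0, fb=1
71: 1010011111 → 1, fb=1
72: 0100111111 → 0, fb=0
73: 1001111110 → 1, fb=0
74: 0011111100 → 0, fb=1
75: 0111111001 → 0, fb=1
76: 1111110011 → 1, fb=0
77: 1111100110 → 1, fb=0
78: 1111001100 → 1, fb=0
79: 1110011000 → 1, fb=1
80: 1100110001 → 1, fb=1
81: 1001100011 → 1, fb=0
82: 0011000110 → 0, fb=1
83: 0110001101 → 0, fb=0
84: 1100011010 → 1, fb=1
85: 1000110101 → 1, fb=1
86: 0001101011 → 0, fb=1
87: 0011010111 → 0, fb=1
88: 0110101111 → 0, fb=0
89: 1101011110 → 1, fb=0
90: 1010111100 → 1, fb=1
91: 0101111001 → 0, fb=1
92: 1011110011 → 1, fb=0
93: 0111100110 → 0, fb=1
94: 1111001101 → 1, fb=0
95: 1110011010 → 1, fb=1
96: 1100110101 → 1, fb=1
97: 1001101011 → 1, fb=0
98: 0011010110 → 0, fb=1
99: 0110101101 → 0, fb=0
100: 1101011010 → 1, fb=0
101: 1010110100 → 1, fb=1
102: 0101101001 → 0, fb=1
103: 1011010011 → 1, fb=0
104: 0110100110 → 0, fb=0
105: 1101001100 → 1, fb=0
106: 1010011000 → 1, fb=1
107: 0100110001 → 0, fb=0
108: 1001100010 → 1, fb=0
109: 0011000100 → 0, fb=1
110: 0110001001 → 0, fb=0
111: 1100010010 → 1, fb=1
112: 1000100101 → 1, fb=1
113: 0001001011 → 0, fb=1
114: 0010010111 → 0, fb=0
115: 0100101110 → 0, fb=0

01010111011110110010100010011011000100001110010111110010100110011001010101001111110011000110101111001101011010011000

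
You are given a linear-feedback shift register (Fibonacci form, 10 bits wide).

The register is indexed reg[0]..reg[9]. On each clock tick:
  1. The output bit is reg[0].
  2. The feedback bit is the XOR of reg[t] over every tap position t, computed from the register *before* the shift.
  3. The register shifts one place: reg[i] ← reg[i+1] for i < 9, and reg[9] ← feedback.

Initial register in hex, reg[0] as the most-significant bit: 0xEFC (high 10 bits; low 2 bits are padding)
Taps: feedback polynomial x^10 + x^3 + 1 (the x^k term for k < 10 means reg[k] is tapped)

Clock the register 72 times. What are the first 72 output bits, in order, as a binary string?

tick  register→output (feedback)
  0  1110111111→1 (1)
  1  1101111111→1 (0)
  2  1011111110→1 (0)
  3  0111111100→0 (1)
  4  1111111001→1 (0)
  5  1111110010→1 (0)
  6  1111100100→1 (0)
  7  1111001000→1 (0)
  8  1110010000→1 (1)
  9  1100100001→1 (1)
 10  1001000011→1 (0)
 11  0010000110→0 (0)
 12  0100001100→0 (0)
 13  1000011000→1 (1)
 14  0000110001→0 (0)
 15  0001100010→0 (1)
 16  0011000101→0 (1)
 17  0110001011→0 (0)
 18  1100010110→1 (1)
 19  1000101101→1 (1)
 20  0001011011→0 (1)
 21  0010110111→0 (0)
 22  0101101110→0 (1)
 23  1011011101→1 (0)
 24  0110111010→0 (0)
 25  1101110100→1 (0)
 26  1011101000→1 (0)
 27  0111010000→0 (1)
 28  1110100001→1 (1)
 29  1101000011→1 (0)
 30  1010000110→1 (1)
 31  0100001101→0 (0)
 32  1000011010→1 (1)
 33  0000110101→0 (0)
 34  0001101010→0 (1)
 35  0011010101→0 (1)
 36  0110101011→0 (0)
 37  1101010110→1 (0)
 38  1010101100→1 (1)
 39  0101011001→0 (1)
 40  1010110011→1 (1)
 41  0101100111→0 (1)
 42  1011001111→1 (0)
 43  0110011110→0 (0)
 44  1100111100→1 (1)
 45  1001111001→1 (0)
 46  0011110010→0 (1)
 47  0111100101→0 (1)
 48  1111001011→1 (0)
 49  1110010110→1 (1)
 50  1100101101→1 (1)
 51  1001011011→1 (0)
 52  0010110110→0 (0)
 53  0101101100→0 (1)
 54  1011011001→1 (0)
 55  0110110010→0 (0)
 56  1101100100→1 (0)
 57  1011001000→1 (0)
 58  0110010000→0 (0)
 59  1100100000→1 (1)
 60  1001000001→1 (0)
 61  0010000010→0 (0)
 62  0100000100→0 (0)
 63  1000001000→1 (1)
 64  0000010001→0 (0)
 65  0000100010→0 (0)
 66  0001000100→0 (1)
 67  0010001001→0 (0)
 68  0100010010→0 (0)
 69  1000100100→1 (1)
 70  0001001001→0 (1)
 71  0010010011→0 (0)

111011111110010000110001011011101000011010101100111100101101100100000100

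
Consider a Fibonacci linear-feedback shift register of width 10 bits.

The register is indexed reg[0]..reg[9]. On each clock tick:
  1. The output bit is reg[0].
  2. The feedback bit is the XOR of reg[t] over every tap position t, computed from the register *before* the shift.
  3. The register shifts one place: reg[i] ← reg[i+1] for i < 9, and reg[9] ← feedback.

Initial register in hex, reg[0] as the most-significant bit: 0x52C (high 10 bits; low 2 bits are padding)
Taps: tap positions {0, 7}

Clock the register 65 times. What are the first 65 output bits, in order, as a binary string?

step | reg (before) | out | fb
   0 | 0101001011 | 0 | 0
   1 | 1010010110 | 1 | 0
   2 | 0100101100 | 0 | 1
   3 | 1001011001 | 1 | 1
   4 | 0010110011 | 0 | 0
   5 | 0101100110 | 0 | 1
   6 | 1011001101 | 1 | 0
   7 | 0110011010 | 0 | 0
   8 | 1100110100 | 1 | 0
   9 | 1001101000 | 1 | 1
  10 | 0011010001 | 0 | 0
  11 | 0110100010 | 0 | 0
  12 | 1101000100 | 1 | 0
  13 | 1010001000 | 1 | 1
  14 | 0100010001 | 0 | 0
  15 | 1000100010 | 1 | 1
  16 | 0001000101 | 0 | 1
  17 | 0010001011 | 0 | 0
  18 | 0100010110 | 0 | 1
  19 | 1000101101 | 1 | 0
  20 | 0001011010 | 0 | 0
  21 | 0010110100 | 0 | 1
  22 | 0101101001 | 0 | 0
  23 | 1011010010 | 1 | 1
  24 | 0110100101 | 0 | 1
  25 | 1101001011 | 1 | 1
  26 | 1010010111 | 1 | 0
  27 | 0100101110 | 0 | 1
  28 | 1001011101 | 1 | 0
  29 | 0010111010 | 0 | 0
  30 | 0101110100 | 0 | 1
  31 | 1011101001 | 1 | 1
  32 | 0111010011 | 0 | 0
  33 | 1110100110 | 1 | 0
  34 | 1101001100 | 1 | 0
  35 | 1010011000 | 1 | 1
  36 | 0100110001 | 0 | 0
  37 | 1001100010 | 1 | 1
  38 | 0011000101 | 0 | 1
  39 | 0110001011 | 0 | 0
  40 | 1100010110 | 1 | 0
  41 | 1000101100 | 1 | 0
  42 | 0001011000 | 0 | 0
  43 | 0010110000 | 0 | 0
  44 | 0101100000 | 0 | 0
  45 | 1011000000 | 1 | 1
  46 | 0110000001 | 0 | 0
  47 | 1100000010 | 1 | 1
  48 | 1000000101 | 1 | 0
  49 | 0000001010 | 0 | 0
  50 | 0000010100 | 0 | 1
  51 | 0000101001 | 0 | 0
  52 | 0001010010 | 0 | 0
  53 | 0010100100 | 0 | 1
  54 | 0101001001 | 0 | 0
  55 | 1010010010 | 1 | 1
  56 | 0100100101 | 0 | 1
  57 | 1001001011 | 1 | 1
  58 | 0010010111 | 0 | 1
  59 | 0100101111 | 0 | 1
  60 | 1001011111 | 1 | 0
  61 | 0010111110 | 0 | 1
  62 | 0101111101 | 0 | 1
  63 | 1011111011 | 1 | 1
  64 | 0111110111 | 0 | 1

01010010110011010001000101101001011101001100010110000001010010010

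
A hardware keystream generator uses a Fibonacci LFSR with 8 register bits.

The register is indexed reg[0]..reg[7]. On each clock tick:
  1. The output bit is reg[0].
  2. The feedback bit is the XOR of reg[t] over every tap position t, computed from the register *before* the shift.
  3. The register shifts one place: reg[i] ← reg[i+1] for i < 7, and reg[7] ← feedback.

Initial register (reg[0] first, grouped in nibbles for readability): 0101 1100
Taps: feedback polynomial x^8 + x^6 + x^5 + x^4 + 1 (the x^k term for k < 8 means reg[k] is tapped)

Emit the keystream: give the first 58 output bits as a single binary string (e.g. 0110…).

0101110000011000101011001100101111110111100110111011100101

step | reg (before) | out | fb
   0 | 01011100 | 0 | 0
   1 | 10111000 | 1 | 0
   2 | 01110000 | 0 | 0
   3 | 11100000 | 1 | 1
   4 | 11000001 | 1 | 1
   5 | 10000011 | 1 | 0
   6 | 00000110 | 0 | 0
   7 | 00001100 | 0 | 0
   8 | 00011000 | 0 | 1
   9 | 00110001 | 0 | 0
  10 | 01100010 | 0 | 1
  11 | 11000101 | 1 | 0
  12 | 10001010 | 1 | 1
  13 | 00010101 | 0 | 1
  14 | 00101011 | 0 | 0
  15 | 01010110 | 0 | 0
  16 | 10101100 | 1 | 1
  17 | 01011001 | 0 | 1
  18 | 10110011 | 1 | 0
  19 | 01100110 | 0 | 0
  20 | 11001100 | 1 | 1
  21 | 10011001 | 1 | 0
  22 | 00110010 | 0 | 1
  23 | 01100101 | 0 | 1
  24 | 11001011 | 1 | 1
  25 | 10010111 | 1 | 1
  26 | 00101111 | 0 | 1
  27 | 01011111 | 0 | 1
  28 | 10111111 | 1 | 0
  29 | 01111110 | 0 | 1
  30 | 11111101 | 1 | 1
  31 | 11111011 | 1 | 1
  32 | 11110111 | 1 | 1
  33 | 11101111 | 1 | 0
  34 | 11011110 | 1 | 0
  35 | 10111100 | 1 | 1
  36 | 01111001 | 0 | 1
  37 | 11110011 | 1 | 0
  38 | 11100110 | 1 | 1
  39 | 11001101 | 1 | 1
  40 | 10011011 | 1 | 1
  41 | 00110111 | 0 | 0
  42 | 01101110 | 0 | 1
  43 | 11011101 | 1 | 1
  44 | 10111011 | 1 | 1
  45 | 01110111 | 0 | 0
  46 | 11101110 | 1 | 0
  47 | 11011100 | 1 | 1
  48 | 10111001 | 1 | 0
  49 | 01110010 | 0 | 1
  50 | 11100101 | 1 | 0
  51 | 11001010 | 1 | 1
  52 | 10010101 | 1 | 0
  53 | 00101010 | 0 | 0
  54 | 01010100 | 0 | 1
  55 | 10101001 | 1 | 0
  56 | 01010010 | 0 | 1
  57 | 10100101 | 1 | 0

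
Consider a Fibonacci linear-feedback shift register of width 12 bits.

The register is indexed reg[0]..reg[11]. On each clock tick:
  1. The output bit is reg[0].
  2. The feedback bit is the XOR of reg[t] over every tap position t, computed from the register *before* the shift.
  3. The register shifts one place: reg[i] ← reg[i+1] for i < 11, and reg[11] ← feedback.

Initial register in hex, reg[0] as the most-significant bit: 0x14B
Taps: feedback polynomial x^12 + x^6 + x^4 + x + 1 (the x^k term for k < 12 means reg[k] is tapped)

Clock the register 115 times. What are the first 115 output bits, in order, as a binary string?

k : reg_k → out_k, fb_k
0: 000101001011 → 0, fb=0
1: 001010010110 → 0, fb=1
2: 010100101101 → 0, fb=0
3: 101001011010 → 1, fb=1
4: 010010110101 → 0, fb=1
5: 100101101011 → 1, fb=0
6: 001011010110 → 0, fb=1
7: 010110101101 → 0, fb=1
8: 101101011011 → 1, fb=1
9: 011010110111 → 0, fb=1
10: 110101101111 → 1, fb=1
11: 101011011111 → 1, fb=0
12: 010110111110 → 0, fb=1
13: 101101111101 → 1, fb=0
14: 011011111010 → 0, fb=1
15: 110111110101 → 1, fb=0
16: 101111101010 → 1, fb=1
17: 011111010101 → 0, fb=0
18: 111110101010 → 1, fb=0
19: 111101010100 → 1, fb=0
20: 111010101000 → 1, fb=0
21: 110101010000 → 1, fb=0
22: 101010100000 → 1, fb=1
23: 010101000001 → 0, fb=1
24: 101010000011 → 1, fb=0
25: 010100000110 → 0, fb=1
26: 101000001101 → 1, fb=1
27: 010000011011 → 0, fb=1
28: 100000110111 → 1, fb=0
29: 000001101110 → 0, fb=1
30: 000011011101 → 0, fb=1
31: 000110111011 → 0, fb=0
32: 001101110110 → 0, fb=1
33: 011011101101 → 0, fb=1
34: 110111011011 → 1, fb=1
35: 101110110111 → 1, fb=1
36: 011101101111 → 0, fb=0
37: 111011011110 → 1, fb=1
38: 110110111101 → 1, fb=0
39: 101101111010 → 1, fb=0
40: 011011110100 → 0, fb=1
41: 110111101001 → 1, fb=0
42: 101111010010 → 1, fb=0
43: 011110100100 → 0, fb=1
44: 111101001001 → 1, fb=0
45: 111010010010 → 1, fb=1
46: 110100100101 → 1, fb=1
47: 101001001011 → 1, fb=1
48: 010010010111 → 0, fb=0
49: 100100101110 → 1, fb=0
50: 001001011100 → 0, fb=0
51: 010010111000 → 0, fb=1
52: 100101110001 → 1, fb=0
53: 001011100010 → 0, fb=0
54: 010111000100 → 0, fb=0
55: 101110001000 → 1, fb=0
56: 011100010000 → 0, fb=1
57: 111000100001 → 1, fb=1
58: 110001000011 → 1, fb=0
59: 100010000110 → 1, fb=0
60: 000100001100 → 0, fb=0
61: 001000011000 → 0, fb=0
62: 010000110000 → 0, fb=0
63: 100001100000 → 1, fb=0
64: 000011000000 → 0, fb=1
65: 000110000001 → 0, fb=1
66: 001100000011 → 0, fb=0
67: 011000000110 → 0, fb=1
68: 110000001101 → 1, fb=0
69: 100000011010 → 1, fb=1
70: 000000110101 → 0, fb=1
71: 000001101011 → 0, fb=1
72: 000011010111 → 0, fb=1
73: 000110101111 → 0, fb=0
74: 001101011110 → 0, fb=0
75: 011010111100 → 0, fb=1
76: 110101111001 → 1, fb=1
77: 101011110011 → 1, fb=1
78: 010111100111 → 0, fb=1
79: 101111001111 → 1, fb=0
80: 011110011110 → 0, fb=0
81: 111100111100 → 1, fb=1
82: 111001111001 → 1, fb=1
83: 110011110011 → 1, fb=0
84: 100111100110 → 1, fb=1
85: 001111001101 → 0, fb=1
86: 011110011011 → 0, fb=0
87: 111100110110 → 1, fb=1
88: 111001101101 → 1, fb=1
89: 110011011011 → 1, fb=1
90: 100110110111 → 1, fb=1
91: 001101101111 → 0, fb=1
92: 011011011111 → 0, fb=0
93: 110110111110 → 1, fb=0
94: 101101111100 → 1, fb=0
95: 011011111000 → 0, fb=1
96: 110111110001 → 1, fb=0
97: 101111100010 → 1, fb=1
98: 011111000101 → 0, fb=0
99: 111110001010 → 1, fb=1
100: 111100010101 → 1, fb=0
101: 111000101010 → 1, fb=1
102: 110001010101 → 1, fb=0
103: 100010101010 → 1, fb=1
104: 000101010101 → 0, fb=0
105: 001010101010 → 0, fb=0
106: 010101010100 → 0, fb=1
107: 101010101001 → 1, fb=1
108: 010101010011 → 0, fb=1
109: 101010100111 → 1, fb=1
110: 010101001111 → 0, fb=1
111: 101010011111 → 1, fb=0
112: 010100111110 → 0, fb=0
113: 101001111100 → 1, fb=0
114: 010011111000 → 0, fb=1

0001010010110101101111101010100000110111011011110100100101110001000011000000110101111001111001101101111100010101010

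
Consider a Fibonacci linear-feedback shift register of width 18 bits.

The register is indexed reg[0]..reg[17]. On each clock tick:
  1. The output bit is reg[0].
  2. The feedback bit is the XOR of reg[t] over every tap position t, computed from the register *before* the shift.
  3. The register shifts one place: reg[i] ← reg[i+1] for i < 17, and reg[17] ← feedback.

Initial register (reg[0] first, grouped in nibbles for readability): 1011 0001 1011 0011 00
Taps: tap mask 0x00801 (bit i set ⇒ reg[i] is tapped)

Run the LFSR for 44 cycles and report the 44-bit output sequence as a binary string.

10110001101100110000101001111000001100101111

k : reg_k → out_k, fb_k
0: 101100011011001100 → 1, fb=0
1: 011000110110011000 → 0, fb=0
2: 110001101100110000 → 1, fb=1
3: 100011011001100001 → 1, fb=0
4: 000110110011000010 → 0, fb=1
5: 001101100110000101 → 0, fb=0
6: 011011001100001010 → 0, fb=0
7: 110110011000010100 → 1, fb=1
8: 101100110000101001 → 1, fb=1
9: 011001100001010011 → 0, fb=1
10: 110011000010100111 → 1, fb=1
11: 100110000101001111 → 1, fb=0
12: 001100001010011110 → 0, fb=0
13: 011000010100111100 → 0, fb=0
14: 110000101001111000 → 1, fb=0
15: 100001010011110000 → 1, fb=0
16: 000010100111100000 → 0, fb=1
17: 000101001111000001 → 0, fb=1
18: 001010011110000011 → 0, fb=0
19: 010100111100000110 → 0, fb=0
20: 101001111000001100 → 1, fb=1
21: 010011110000011001 → 0, fb=0
22: 100111100000110010 → 1, fb=1
23: 001111000001100101 → 0, fb=1
24: 011110000011001011 → 0, fb=1
25: 111100000110010111 → 1, fb=1
26: 111000001100101111 → 1, fb=1
27: 110000011001011111 → 1, fb=0
28: 100000110010111110 → 1, fb=1
29: 000001100101111101 → 0, fb=1
30: 000011001011111011 → 0, fb=1
31: 000110010111110111 → 0, fb=1
32: 001100101111101111 → 0, fb=1
33: 011001011111011111 → 0, fb=1
34: 110010111110111111 → 1, fb=1
35: 100101111101111111 → 1, fb=0
36: 001011111011111110 → 0, fb=1
37: 010111110111111101 → 0, fb=1
38: 101111101111111011 → 1, fb=0
39: 011111011111110110 → 0, fb=1
40: 111110111111101101 → 1, fb=0
41: 111101111111011010 → 1, fb=0
42: 111011111110110100 → 1, fb=1
43: 110111111101101001 → 1, fb=0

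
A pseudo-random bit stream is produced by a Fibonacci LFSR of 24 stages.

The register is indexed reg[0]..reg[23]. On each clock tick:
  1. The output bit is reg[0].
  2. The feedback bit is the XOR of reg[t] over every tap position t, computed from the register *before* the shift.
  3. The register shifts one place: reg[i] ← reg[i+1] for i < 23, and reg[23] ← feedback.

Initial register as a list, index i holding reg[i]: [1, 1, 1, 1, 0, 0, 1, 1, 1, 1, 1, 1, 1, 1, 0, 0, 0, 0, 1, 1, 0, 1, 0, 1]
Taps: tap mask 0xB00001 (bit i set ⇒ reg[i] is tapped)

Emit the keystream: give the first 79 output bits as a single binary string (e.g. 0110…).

1111001111111100001101011110000101111000110000010110110000101010001110010110010

k : reg_k → out_k, fb_k
0: 111100111111110000110101 → 1, fb=1
1: 111001111111100001101011 → 1, fb=1
2: 110011111111000011010111 → 1, fb=1
3: 100111111110000110101111 → 1, fb=0
4: 001111111100001101011110 → 0, fb=0
5: 011111111000011010111100 → 0, fb=0
6: 111111110000110101111000 → 1, fb=0
7: 111111100001101011110000 → 1, fb=1
8: 111111000011010111100001 → 1, fb=0
9: 111110000110101111000010 → 1, fb=1
10: 111100001101011110000101 → 1, fb=1
11: 111000011010111100001011 → 1, fb=1
12: 110000110101111000010111 → 1, fb=1
13: 100001101011110000101111 → 1, fb=0
14: 000011010111100001011110 → 0, fb=0
15: 000110101111000010111100 → 0, fb=0
16: 001101011110000101111000 → 0, fb=1
17: 011010111100001011110001 → 0, fb=1
18: 110101111000010111100011 → 1, fb=0
19: 101011110000101111000110 → 1, fb=0
20: 010111100001011110001100 → 0, fb=0
21: 101111000010111100011000 → 1, fb=0
22: 011110000101111000110000 → 0, fb=0
23: 111100001011110001100000 → 1, fb=1
24: 111000010111100011000001 → 1, fb=0
25: 110000101111000110000010 → 1, fb=1
26: 100001011110001100000101 → 1, fb=1
27: 000010111100011000001011 → 0, fb=0
28: 000101111000110000010110 → 0, fb=1
29: 001011110001100000101101 → 0, fb=1
30: 010111100011000001011011 → 0, fb=0
31: 101111000110000010110110 → 1, fb=0
32: 011110001100000101101100 → 0, fb=0
33: 111100011000001011011000 → 1, fb=0
34: 111000110000010110110000 → 1, fb=1
35: 110001100000101101100001 → 1, fb=0
36: 100011000001011011000010 → 1, fb=1
37: 000110000010110110000101 → 0, fb=0
38: 001100000101101100001010 → 0, fb=1
39: 011000001011011000010101 → 0, fb=0
40: 110000010110110000101010 → 1, fb=0
41: 100000101101100001010100 → 1, fb=0
42: 000001011011000010101000 → 0, fb=1
43: 000010110110000101010001 → 0, fb=1
44: 000101101100001010100011 → 0, fb=1
45: 001011011000010101000111 → 0, fb=0
46: 010110110000101010001110 → 0, fb=0
47: 101101100001010100011100 → 1, fb=1
48: 011011000010101000111001 → 0, fb=0
49: 110110000101010001110010 → 1, fb=1
50: 101100001010100011100101 → 1, fb=1
51: 011000010101000111001011 → 0, fb=0
52: 110000101010001110010110 → 1, fb=0
53: 100001010100011100101100 → 1, fb=1
54: 000010101000111001011001 → 0, fb=0
55: 000101010001110010110010 → 0, fb=0
56: 001010100011100101100100 → 0, fb=1
57: 010101000111001011001001 → 0, fb=0
58: 101010001110010110010010 → 1, fb=1
59: 010100011100101100100101 → 0, fb=0
60: 101000111001011001001010 → 1, fb=0
61: 010001110010110010010100 → 0, fb=1
62: 100011100101100100101001 → 1, fb=1
63: 000111001011001001010011 → 0, fb=1
64: 001110010110010010100111 → 0, fb=0
65: 011100101100100101001110 → 0, fb=0
66: 111001011001001010011100 → 1, fb=1
67: 110010110010010100111001 → 1, fb=1
68: 100101100100101001110011 → 1, fb=0
69: 001011001001010011100110 → 0, fb=1
70: 010110010010100111001101 → 0, fb=1
71: 101100100101001110011011 → 1, fb=1
72: 011001001010011100110111 → 0, fb=0
73: 110010010100111001101110 → 1, fb=1
74: 100100101001110011011101 → 1, fb=0
75: 001001010011100110111010 → 0, fb=1
76: 010010100111001101110101 → 0, fb=0
77: 100101001110011011101010 → 1, fb=0
78: 001010011100110111010100 → 0, fb=1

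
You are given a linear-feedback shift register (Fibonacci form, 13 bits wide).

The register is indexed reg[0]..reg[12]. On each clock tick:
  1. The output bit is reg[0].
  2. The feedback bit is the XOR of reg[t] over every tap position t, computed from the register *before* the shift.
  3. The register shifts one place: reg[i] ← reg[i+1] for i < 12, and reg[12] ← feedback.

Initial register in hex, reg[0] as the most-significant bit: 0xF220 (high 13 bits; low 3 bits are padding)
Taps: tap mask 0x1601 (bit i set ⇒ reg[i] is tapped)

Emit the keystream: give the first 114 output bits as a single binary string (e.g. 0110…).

111100100010000100111001001010111111000001100110001110101000111101110110100000101000100100111111100000010111100011

step | reg (before) | out | fb
   0 | 1111001000100 | 1 | 0
   1 | 1110010001000 | 1 | 0
   2 | 1100100010000 | 1 | 1
   3 | 1001000100001 | 1 | 0
   4 | 0010001000010 | 0 | 0
   5 | 0100010000100 | 0 | 1
   6 | 1000100001001 | 1 | 1
   7 | 0001000010011 | 0 | 1
   8 | 0010000100111 | 0 | 0
   9 | 0100001001110 | 0 | 0
  10 | 1000010011100 | 1 | 1
  11 | 0000100111001 | 0 | 0
  12 | 0001001110010 | 0 | 0
  13 | 0010011100100 | 0 | 1
  14 | 0100111001001 | 0 | 0
  15 | 1001110010010 | 1 | 1
  16 | 0011100100101 | 0 | 0
  17 | 0111001001010 | 0 | 1
  18 | 1110010010101 | 1 | 1
  19 | 1100100101011 | 1 | 1
  20 | 1001001010111 | 1 | 1
  21 | 0010010101111 | 0 | 1
  22 | 0100101011111 | 0 | 1
  23 | 1001010111111 | 1 | 0
  24 | 0010101111110 | 0 | 0
  25 | 0101011111100 | 0 | 0
  26 | 1010111111000 | 1 | 0
  27 | 0101111110000 | 0 | 0
  28 | 1011111100000 | 1 | 1
  29 | 0111111000001 | 0 | 1
  30 | 1111110000011 | 1 | 0
  31 | 1111100000110 | 1 | 0
  32 | 1111000001100 | 1 | 1
  33 | 1110000011001 | 1 | 1
  34 | 1100000110011 | 1 | 0
  35 | 1000001100110 | 1 | 0
  36 | 0000011001100 | 0 | 0
  37 | 0000110011000 | 0 | 1
  38 | 0001100110001 | 0 | 1
  39 | 0011001100011 | 0 | 1
  40 | 0110011000111 | 0 | 0
  41 | 1100110001110 | 1 | 1
  42 | 1001100011101 | 1 | 0
  43 | 0011000111010 | 0 | 1
  44 | 0110001110101 | 0 | 0
  45 | 1100011101010 | 1 | 0
  46 | 1000111010100 | 1 | 0
  47 | 0001110101000 | 0 | 1
  48 | 0011101010001 | 0 | 1
  49 | 0111010100011 | 0 | 1
  50 | 1110101000111 | 1 | 1
  51 | 1101010001111 | 1 | 0
  52 | 1010100011110 | 1 | 1
  53 | 0101000111101 | 0 | 1
  54 | 1010001111011 | 1 | 1
  55 | 0100011110111 | 0 | 0
  56 | 1000111101110 | 1 | 1
  57 | 0001111011101 | 0 | 1
  58 | 0011110111011 | 0 | 0
  59 | 0111101110110 | 0 | 1
  60 | 1111011101101 | 1 | 0
  61 | 1110111011010 | 1 | 0
  62 | 1101110110100 | 1 | 0
  63 | 1011101101000 | 1 | 0
  64 | 0111011010000 | 0 | 0
  65 | 1110110100000 | 1 | 1
  66 | 1101101000001 | 1 | 0
  67 | 1011010000010 | 1 | 1
  68 | 0110100000101 | 0 | 0
  69 | 1101000001010 | 1 | 0
  70 | 1010000010100 | 1 | 0
  71 | 0100000101000 | 0 | 1
  72 | 1000001010001 | 1 | 0
  73 | 0000010100010 | 0 | 0
  74 | 0000101000100 | 0 | 1
  75 | 0001010001001 | 0 | 0
  76 | 0010100010010 | 0 | 0
  77 | 0101000100100 | 0 | 1
  78 | 1010001001001 | 1 | 1
  79 | 0100010010011 | 0 | 1
  80 | 1000100100111 | 1 | 1
  81 | 0001001001111 | 0 | 1
  82 | 0010010011111 | 0 | 1
  83 | 0100100111111 | 0 | 1
  84 | 1001001111111 | 1 | 0
  85 | 0010011111110 | 0 | 0
  86 | 0100111111100 | 0 | 0
  87 | 1001111111000 | 1 | 0
  88 | 0011111110000 | 0 | 0
  89 | 0111111100000 | 0 | 0
  90 | 1111111000000 | 1 | 1
  91 | 1111110000001 | 1 | 0
  92 | 1111100000010 | 1 | 1
  93 | 1111000000101 | 1 | 1
  94 | 1110000001011 | 1 | 1
  95 | 1100000010111 | 1 | 1
  96 | 1000000101111 | 1 | 0
  97 | 0000001011110 | 0 | 0
  98 | 0000010111100 | 0 | 0
  99 | 0000101111000 | 0 | 1
 100 | 0001011110001 | 0 | 1
 101 | 0010111100011 | 0 | 1
 102 | 0101111000111 | 0 | 0
 103 | 1011110001110 | 1 | 1
 104 | 0111100011101 | 0 | 1
 105 | 1111000111011 | 1 | 1
 106 | 1110001110111 | 1 | 1
 107 | 1100011101111 | 1 | 0
 108 | 1000111011110 | 1 | 1
 109 | 0001110111101 | 0 | 1
 110 | 0011101111011 | 0 | 0
 111 | 0111011110110 | 0 | 1
 112 | 1110111101101 | 1 | 0
 113 | 1101111011010 | 1 | 0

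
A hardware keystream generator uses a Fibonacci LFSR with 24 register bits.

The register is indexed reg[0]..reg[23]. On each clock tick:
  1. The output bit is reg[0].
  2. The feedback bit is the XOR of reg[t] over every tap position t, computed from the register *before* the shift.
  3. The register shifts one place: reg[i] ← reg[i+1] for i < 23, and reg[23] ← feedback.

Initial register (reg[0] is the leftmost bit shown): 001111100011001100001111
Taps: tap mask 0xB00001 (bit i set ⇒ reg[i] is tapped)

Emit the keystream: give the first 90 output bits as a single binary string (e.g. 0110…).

001111100011001100001111110100011110000111001100111111101001001100010101111010011101100100

step | reg (before) | out | fb
   0 | 001111100011001100001111 | 0 | 1
   1 | 011111000110011000011111 | 0 | 1
   2 | 111110001100110000111111 | 1 | 0
   3 | 111100011001100001111110 | 1 | 1
   4 | 111000110011000011111101 | 1 | 0
   5 | 110001100110000111111010 | 1 | 0
   6 | 100011001100001111110100 | 1 | 0
   7 | 000110011000011111101000 | 0 | 1
   8 | 001100110000111111010001 | 0 | 1
   9 | 011001100001111110100011 | 0 | 1
  10 | 110011000011111101000111 | 1 | 1
  11 | 100110000111111010001111 | 1 | 0
  12 | 001100001111110100011110 | 0 | 0
  13 | 011000011111101000111100 | 0 | 0
  14 | 110000111111010001111000 | 1 | 0
  15 | 100001111110100011110000 | 1 | 1
  16 | 000011111101000111100001 | 0 | 1
  17 | 000111111010001111000011 | 0 | 1
  18 | 001111110100011110000111 | 0 | 0
  19 | 011111101000111100001110 | 0 | 0
  20 | 111111010001111000011100 | 1 | 1
  21 | 111110100011110000111001 | 1 | 1
  22 | 111101000111100001110011 | 1 | 0
  23 | 111010001111000011100110 | 1 | 0
  24 | 110100011110000111001100 | 1 | 1
  25 | 101000111100001110011001 | 1 | 1
  26 | 010001111000011100110011 | 0 | 1
  27 | 100011110000111001100111 | 1 | 1
  28 | 000111100001110011001111 | 0 | 1
  29 | 001111000011100110011111 | 0 | 1
  30 | 011110000111001100111111 | 0 | 1
  31 | 111100001110011001111111 | 1 | 0
  32 | 111000011100110011111110 | 1 | 1
  33 | 110000111001100111111101 | 1 | 0
  34 | 100001110011001111111010 | 1 | 0
  35 | 000011100110011111110100 | 0 | 1
  36 | 000111001100111111101001 | 0 | 0
  37 | 001110011001111111010010 | 0 | 0
  38 | 011100110011111110100100 | 0 | 1
  39 | 111001100111111101001001 | 1 | 1
  40 | 110011001111111010010011 | 1 | 0
  41 | 100110011111110100100110 | 1 | 0
  42 | 001100111111101001001100 | 0 | 0
  43 | 011001111111010010011000 | 0 | 1
  44 | 110011111110100100110001 | 1 | 0
  45 | 100111111101001001100010 | 1 | 1
  46 | 001111111010010011000101 | 0 | 0
  47 | 011111110100100110001010 | 0 | 1
  48 | 111111101001001100010101 | 1 | 1
  49 | 111111010010011000101011 | 1 | 1
  50 | 111110100100110001010111 | 1 | 1
  51 | 111101001001100010101111 | 1 | 0
  52 | 111010010011000101011110 | 1 | 1
  53 | 110100100110001010111101 | 1 | 0
  54 | 101001001100010101111010 | 1 | 0
  55 | 010010011000101011110100 | 0 | 1
  56 | 100100110001010111101001 | 1 | 1
  57 | 001001100010101111010011 | 0 | 1
  58 | 010011000101011110100111 | 0 | 0
  59 | 100110001010111101001110 | 1 | 1
  60 | 001100010101111010011101 | 0 | 1
  61 | 011000101011110100111011 | 0 | 0
  62 | 110001010111101001110110 | 1 | 0
  63 | 100010101111010011101100 | 1 | 1
  64 | 000101011110100111011001 | 0 | 0
  65 | 001010111101001110110010 | 0 | 0
  66 | 010101111010011101100100 | 0 | 1
  67 | 101011110100111011001001 | 1 | 1
  68 | 010111101001110110010011 | 0 | 1
  69 | 101111010011101100100111 | 1 | 1
  70 | 011110100111011001001111 | 0 | 1
  71 | 111101001110110010011111 | 1 | 0
  72 | 111010011101100100111110 | 1 | 1
  73 | 110100111011001001111101 | 1 | 0
  74 | 101001110110010011111010 | 1 | 0
  75 | 010011101100100111110100 | 0 | 1
  76 | 100111011001001111101001 | 1 | 1
  77 | 001110110010011111010011 | 0 | 1
  78 | 011101100100111110100111 | 0 | 0
  79 | 111011001001111101001110 | 1 | 1
  80 | 110110010011111010011101 | 1 | 0
  81 | 101100100111110100111010 | 1 | 0
  82 | 011001001111101001110100 | 0 | 1
  83 | 110010011111010011101001 | 1 | 1
  84 | 100100111110100111010011 | 1 | 0
  85 | 001001111101001110100110 | 0 | 1
  86 | 010011111010011101001101 | 0 | 1
  87 | 100111110100111010011011 | 1 | 1
  88 | 001111101001110100110111 | 0 | 0
  89 | 011111010011101001101110 | 0 | 0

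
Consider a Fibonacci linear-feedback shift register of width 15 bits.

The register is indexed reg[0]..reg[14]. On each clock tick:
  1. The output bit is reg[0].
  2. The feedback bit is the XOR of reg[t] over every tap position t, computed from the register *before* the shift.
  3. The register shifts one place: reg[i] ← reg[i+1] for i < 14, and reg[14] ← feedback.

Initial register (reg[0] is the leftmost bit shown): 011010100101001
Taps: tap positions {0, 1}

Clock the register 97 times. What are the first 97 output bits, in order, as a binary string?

tick  register→output (feedback)
  0  011010100101001→0 (1)
  1  110101001010011→1 (0)
  2  101010010100110→1 (1)
  3  010100101001101→0 (1)
  4  101001010011011→1 (1)
  5  010010100110111→0 (1)
  6  100101001101111→1 (1)
  7  001010011011111→0 (0)
  8  010100110111110→0 (1)
  9  101001101111101→1 (1)
 10  010011011111011→0 (1)
 11  100110111110111→1 (1)
 12  001101111101111→0 (0)
 13  011011111011110→0 (1)
 14  110111110111101→1 (0)
 15  101111101111010→1 (1)
 16  011111011110101→0 (1)
 17  111110111101011→1 (0)
 18  111101111010110→1 (0)
 19  111011110101100→1 (0)
 20  110111101011000→1 (0)
 21  101111010110000→1 (1)
 22  011110101100001→0 (1)
 23  111101011000011→1 (0)
 24  111010110000110→1 (0)
 25  110101100001100→1 (0)
 26  101011000011000→1 (1)
 27  010110000110001→0 (1)
 28  101100001100011→1 (1)
 29  011000011000111→0 (1)
 30  110000110001111→1 (0)
 31  100001100011110→1 (1)
 32  000011000111101→0 (0)
 33  000110001111010→0 (0)
 34  001100011110100→0 (0)
 35  011000111101000→0 (1)
 36  110001111010001→1 (0)
 37  100011110100010→1 (1)
 38  000111101000101→0 (0)
 39  001111010001010→0 (0)
 40  011110100010100→0 (1)
 41  111101000101001→1 (0)
 42  111010001010010→1 (0)
 43  110100010100100→1 (0)
 44  101000101001000→1 (1)
 45  010001010010001→0 (1)
 46  100010100100011→1 (1)
 47  000101001000111→0 (0)
 48  001010010001110→0 (0)
 49  010100100011100→0 (1)
 50  101001000111001→1 (1)
 51  010010001110011→0 (1)
 52  100100011100111→1 (1)
 53  001000111001111→0 (0)
 54  010001110011110→0 (1)
 55  100011100111101→1 (1)
 56  000111001111011→0 (0)
 57  001110011110110→0 (0)
 58  011100111101100→0 (1)
 59  111001111011001→1 (0)
 60  110011110110010→1 (0)
 61  100111101100100→1 (1)
 62  001111011001001→0 (0)
 63  011110110010010→0 (1)
 64  111101100100101→1 (0)
 65  111011001001010→1 (0)
 66  110110010010100→1 (0)
 67  101100100101000→1 (1)
 68  011001001010001→0 (1)
 69  110010010100011→1 (0)
 70  100100101000110→1 (1)
 71  001001010001101→0 (0)
 72  010010100011010→0 (1)
 73  100101000110101→1 (1)
 74  001010001101011→0 (0)
 75  010100011010110→0 (1)
 76  101000110101101→1 (1)
 77  010001101011011→0 (1)
 78  100011010110111→1 (1)
 79  000110101101111→0 (0)
 80  001101011011110→0 (0)
 81  011010110111100→0 (1)
 82  110101101111001→1 (0)
 83  101011011110010→1 (1)
 84  010110111100101→0 (1)
 85  101101111001011→1 (1)
 86  011011110010111→0 (1)
 87  110111100101111→1 (0)
 88  101111001011110→1 (1)
 89  011110010111101→0 (1)
 90  111100101111011→1 (0)
 91  111001011110110→1 (0)
 92  110010111101100→1 (0)
 93  100101111011000→1 (1)
 94  001011110110001→0 (0)
 95  010111101100010→0 (1)
 96  101111011000101→1 (1)

0110101001010011011111011110101100001100011110100010100100011100111101100100101000110101101111001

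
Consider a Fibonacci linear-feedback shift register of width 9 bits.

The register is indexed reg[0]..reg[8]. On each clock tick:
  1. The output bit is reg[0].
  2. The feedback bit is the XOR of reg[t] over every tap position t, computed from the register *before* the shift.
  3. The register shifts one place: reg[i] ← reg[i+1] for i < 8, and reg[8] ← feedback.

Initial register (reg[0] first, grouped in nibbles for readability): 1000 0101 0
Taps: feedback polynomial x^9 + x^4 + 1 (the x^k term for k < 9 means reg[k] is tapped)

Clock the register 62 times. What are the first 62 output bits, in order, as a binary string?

k : reg_k → out_k, fb_k
0: 100001010 → 1, fb=1
1: 000010101 → 0, fb=1
2: 000101011 → 0, fb=0
3: 001010110 → 0, fb=1
4: 010101101 → 0, fb=0
5: 101011010 → 1, fb=0
6: 010110100 → 0, fb=1
7: 101101001 → 1, fb=1
8: 011010011 → 0, fb=1
9: 110100111 → 1, fb=1
10: 101001111 → 1, fb=1
11: 010011111 → 0, fb=1
12: 100111111 → 1, fb=0
13: 001111110 → 0, fb=1
14: 011111101 → 0, fb=1
15: 111111011 → 1, fb=0
16: 111110110 → 1, fb=0
17: 111101100 → 1, fb=1
18: 111011001 → 1, fb=0
19: 110110010 → 1, fb=0
20: 101100100 → 1, fb=1
21: 011001001 → 0, fb=0
22: 110010010 → 1, fb=0
23: 100100100 → 1, fb=1
24: 001001001 → 0, fb=0
25: 010010010 → 0, fb=1
26: 100100101 → 1, fb=1
27: 001001011 → 0, fb=0
28: 010010110 → 0, fb=1
29: 100101101 → 1, fb=1
30: 001011011 → 0, fb=1
31: 010110111 → 0, fb=1
32: 101101111 → 1, fb=1
33: 011011111 → 0, fb=1
34: 110111111 → 1, fb=0
35: 101111110 → 1, fb=0
36: 011111100 → 0, fb=1
37: 111111001 → 1, fb=0
38: 111110010 → 1, fb=0
39: 111100100 → 1, fb=1
40: 111001001 → 1, fb=1
41: 110010011 → 1, fb=0
42: 100100110 → 1, fb=1
43: 001001101 → 0, fb=0
44: 010011010 → 0, fb=1
45: 100110101 → 1, fb=0
46: 001101010 → 0, fb=0
47: 011010100 → 0, fb=1
48: 110101001 → 1, fb=1
49: 101010011 → 1, fb=0
50: 010100110 → 0, fb=0
51: 101001100 → 1, fb=1
52: 010011001 → 0, fb=1
53: 100110011 → 1, fb=0
54: 001100110 → 0, fb=0
55: 011001100 → 0, fb=0
56: 110011000 → 1, fb=0
57: 100110000 → 1, fb=0
58: 001100000 → 0, fb=0
59: 011000000 → 0, fb=0
60: 110000000 → 1, fb=1
61: 100000001 → 1, fb=1

10000101011010011111101100100100101101111110010011010100110011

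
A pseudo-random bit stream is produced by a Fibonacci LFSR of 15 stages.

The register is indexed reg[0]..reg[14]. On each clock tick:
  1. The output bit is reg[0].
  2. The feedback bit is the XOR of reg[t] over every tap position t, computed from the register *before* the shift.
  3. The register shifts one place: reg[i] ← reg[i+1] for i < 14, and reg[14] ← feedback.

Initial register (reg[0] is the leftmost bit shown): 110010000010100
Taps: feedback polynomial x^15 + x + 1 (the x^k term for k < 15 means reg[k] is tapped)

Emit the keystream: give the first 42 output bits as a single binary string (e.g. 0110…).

step | reg (before) | out | fb
   0 | 110010000010100 | 1 | 0
   1 | 100100000101000 | 1 | 1
   2 | 001000001010001 | 0 | 0
   3 | 010000010100010 | 0 | 1
   4 | 100000101000101 | 1 | 1
   5 | 000001010001011 | 0 | 0
   6 | 000010100010110 | 0 | 0
   7 | 000101000101100 | 0 | 0
   8 | 001010001011000 | 0 | 0
   9 | 010100010110000 | 0 | 1
  10 | 101000101100001 | 1 | 1
  11 | 010001011000011 | 0 | 1
  12 | 100010110000111 | 1 | 1
  13 | 000101100001111 | 0 | 0
  14 | 001011000011110 | 0 | 0
  15 | 010110000111100 | 0 | 1
  16 | 101100001111001 | 1 | 1
  17 | 011000011110011 | 0 | 1
  18 | 110000111100111 | 1 | 0
  19 | 100001111001110 | 1 | 1
  20 | 000011110011101 | 0 | 0
  21 | 000111100111010 | 0 | 0
  22 | 001111001110100 | 0 | 0
  23 | 011110011101000 | 0 | 1
  24 | 111100111010001 | 1 | 0
  25 | 111001110100010 | 1 | 0
  26 | 110011101000100 | 1 | 0
  27 | 100111010001000 | 1 | 1
  28 | 001110100010001 | 0 | 0
  29 | 011101000100010 | 0 | 1
  30 | 111010001000101 | 1 | 0
  31 | 110100010001010 | 1 | 0
  32 | 101000100010100 | 1 | 1
  33 | 010001000101001 | 0 | 1
  34 | 100010001010011 | 1 | 1
  35 | 000100010100111 | 0 | 0
  36 | 001000101001110 | 0 | 0
  37 | 010001010011100 | 0 | 1
  38 | 100010100111001 | 1 | 1
  39 | 000101001110011 | 0 | 0
  40 | 001010011100110 | 0 | 0
  41 | 010100111001100 | 0 | 1

110010000010100010110000111100111010001000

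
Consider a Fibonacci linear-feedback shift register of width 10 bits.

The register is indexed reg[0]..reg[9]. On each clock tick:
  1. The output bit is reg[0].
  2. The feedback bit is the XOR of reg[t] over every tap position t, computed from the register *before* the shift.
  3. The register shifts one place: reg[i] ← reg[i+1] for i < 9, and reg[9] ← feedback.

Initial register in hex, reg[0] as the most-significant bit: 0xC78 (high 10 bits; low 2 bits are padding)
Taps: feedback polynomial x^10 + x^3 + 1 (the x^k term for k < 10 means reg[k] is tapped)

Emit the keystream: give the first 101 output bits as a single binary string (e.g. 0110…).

11000111101111101001001010000001101000110010111010010110100010001011001101001010010001100001110110111

k : reg_k → out_k, fb_k
0: 1100011110 → 1, fb=1
1: 1000111101 → 1, fb=1
2: 0001111011 → 0, fb=1
3: 0011110111 → 0, fb=1
4: 0111101111 → 0, fb=1
5: 1111011111 → 1, fb=0
6: 1110111110 → 1, fb=1
7: 1101111101 → 1, fb=0
8: 1011111010 → 1, fb=0
9: 0111110100 → 0, fb=1
10: 1111101001 → 1, fb=0
11: 1111010010 → 1, fb=0
12: 1110100100 → 1, fb=1
13: 1101001001 → 1, fb=0
14: 1010010010 → 1, fb=1
15: 0100100101 → 0, fb=0
16: 1001001010 → 1, fb=0
17: 0010010100 → 0, fb=0
18: 0100101000 → 0, fb=0
19: 1001010000 → 1, fb=0
20: 0010100000 → 0, fb=0
21: 0101000000 → 0, fb=1
22: 1010000001 → 1, fb=1
23: 0100000011 → 0, fb=0
24: 1000000110 → 1, fb=1
25: 0000001101 → 0, fb=0
26: 0000011010 → 0, fb=0
27: 0000110100 → 0, fb=0
28: 0001101000 → 0, fb=1
29: 0011010001 → 0, fb=1
30: 0110100011 → 0, fb=0
31: 1101000110 → 1, fb=0
32: 1010001100 → 1, fb=1
33: 0100011001 → 0, fb=0
34: 1000110010 → 1, fb=1
35: 0001100101 → 0, fb=1
36: 0011001011 → 0, fb=1
37: 0110010111 → 0, fb=0
38: 1100101110 → 1, fb=1
39: 1001011101 → 1, fb=0
40: 0010111010 → 0, fb=0
41: 0101110100 → 0, fb=1
42: 1011101001 → 1, fb=0
43: 0111010010 → 0, fb=1
44: 1110100101 → 1, fb=1
45: 1101001011 → 1, fb=0
46: 1010010110 → 1, fb=1
47: 0100101101 → 0, fb=0
48: 1001011010 → 1, fb=0
49: 0010110100 → 0, fb=0
50: 0101101000 → 0, fb=1
51: 1011010001 → 1, fb=0
52: 0110100010 → 0, fb=0
53: 1101000100 → 1, fb=0
54: 1010001000 → 1, fb=1
55: 0100010001 → 0, fb=0
56: 1000100010 → 1, fb=1
57: 0001000101 → 0, fb=1
58: 0010001011 → 0, fb=0
59: 0100010110 → 0, fb=0
60: 1000101100 → 1, fb=1
61: 0001011001 → 0, fb=1
62: 0010110011 → 0, fb=0
63: 0101100110 → 0, fb=1
64: 1011001101 → 1, fb=0
65: 0110011010 → 0, fb=0
66: 1100110100 → 1, fb=1
67: 1001101001 → 1, fb=0
68: 0011010010 → 0, fb=1
69: 0110100101 → 0, fb=0
70: 1101001010 → 1, fb=0
71: 1010010100 → 1, fb=1
72: 0100101001 → 0, fb=0
73: 1001010010 → 1, fb=0
74: 0010100100 → 0, fb=0
75: 0101001000 → 0, fb=1
76: 1010010001 → 1, fb=1
77: 0100100011 → 0, fb=0
78: 1001000110 → 1, fb=0
79: 0010001100 → 0, fb=0
80: 0100011000 → 0, fb=0
81: 1000110000 → 1, fb=1
82: 0001100001 → 0, fb=1
83: 0011000011 → 0, fb=1
84: 0110000111 → 0, fb=0
85: 1100001110 → 1, fb=1
86: 1000011101 → 1, fb=1
87: 0000111011 → 0, fb=0
88: 0001110110 → 0, fb=1
89: 0011101101 → 0, fb=1
90: 0111011011 → 0, fb=1
91: 1110110111 → 1, fb=1
92: 1101101111 → 1, fb=0
93: 1011011110 → 1, fb=0
94: 0110111100 → 0, fb=0
95: 1101111000 → 1, fb=0
96: 1011110000 → 1, fb=0
97: 0111100000 → 0, fb=1
98: 1111000001 → 1, fb=0
99: 1110000010 → 1, fb=1
100: 1100000101 → 1, fb=1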